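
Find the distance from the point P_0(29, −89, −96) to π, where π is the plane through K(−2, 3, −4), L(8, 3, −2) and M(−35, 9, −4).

KL = (10, 0, 2) and KM = (−33, 6, 0), so a normal is n = KL × KM = (−12, −66, 60).
Then n·(29, −89, −96) − (−414) = 180.
|n| = √(144 + 4356 + 3600) = 90, so the distance is |180|/90 = 2.

2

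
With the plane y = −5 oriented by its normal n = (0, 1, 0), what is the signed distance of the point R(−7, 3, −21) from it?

8

n·R − (-5) = 8.
|n| = 1, so the signed distance is 8/1 = 8.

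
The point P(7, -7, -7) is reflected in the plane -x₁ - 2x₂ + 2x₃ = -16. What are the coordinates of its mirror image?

(9, -3, -11)

n = (-1, -2, 2), |n|² = 9, n·P − (-16) = 9, so t = 9/9 = 1.
Foot F = P − 1·n = (8, -5, -9); the reflection is 2F − P = (9, -3, -11).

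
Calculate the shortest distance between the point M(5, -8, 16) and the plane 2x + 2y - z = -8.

Normal vector n = (2, 2, -1), and n·(5, -8, 16) - (-8) = -14.
|n| = √(4 + 4 + 1) = 3, so the distance is |-14|/3 = 14/3.

14/3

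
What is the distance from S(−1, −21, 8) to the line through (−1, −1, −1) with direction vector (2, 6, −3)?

2√10

Direction vector d = (2, 6, −3).
AP = (0, −20, 9); AP·d = -147, |AP|² = 481, |d|² = 49.
distance² = |AP|² − (AP·d)²/|d|² = 481 − 21609/49 = 40, so the distance is 2√10.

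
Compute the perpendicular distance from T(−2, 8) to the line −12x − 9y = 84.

The normal to the line is n = (−12, −9) with |n| = 15.
|n·T − 84| = |-48 − 84| = 132, so the distance is 132/15 = 44/5.

44/5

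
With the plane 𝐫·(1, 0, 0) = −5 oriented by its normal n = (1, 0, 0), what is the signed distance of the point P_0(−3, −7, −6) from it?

n·P_0 − (-5) = 2.
|n| = 1, so the signed distance is 2/1 = 2.

2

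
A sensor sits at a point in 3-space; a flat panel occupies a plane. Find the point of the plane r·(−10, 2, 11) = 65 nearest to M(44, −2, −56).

The perpendicular from M has direction n = (−10, 2, 11): r = (44, −2, −56) + μ(−10, 2, 11).
Substitute into the plane: n·(M + μn) = 65 gives -1060 + 225μ = 65, so μ = 5.
Foot = (44, −2, −56) + 5·(−10, 2, 11) = (−6, 8, −1).

(-6, 8, -1)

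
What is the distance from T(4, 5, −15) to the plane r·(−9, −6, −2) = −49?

d = |(-9)·4 + (-6)·5 + (-2)·(-15) − (-49)| / √(81 + 36 + 4) = |13| / 11 = 13/11.

13/11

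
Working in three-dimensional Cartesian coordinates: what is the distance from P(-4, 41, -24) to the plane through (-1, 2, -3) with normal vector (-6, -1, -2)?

The plane has equation n·(r − (-1, 2, -3)) = 0, i.e. n·r = 10.
Then n·(-4, 41, -24) - 10 = 21.
|n| = √(36 + 1 + 4) = √41, so the distance is |21|/√41 = 21/√41.

21/√41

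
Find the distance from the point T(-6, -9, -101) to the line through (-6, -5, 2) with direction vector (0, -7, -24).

25

Direction vector d = (0, -7, -24).
AP = (0, -4, -103); AP·d = 2500, |AP|² = 10625, |d|² = 625.
distance² = |AP|² − (AP·d)²/|d|² = 10625 − 6250000/625 = 625, so the distance is 25.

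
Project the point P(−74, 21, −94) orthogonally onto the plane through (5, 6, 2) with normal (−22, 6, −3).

n = (−22, 6, −3), |n|² = 529, and n·P − (-80) = 2116.
t = 2116/529 = 4, so the foot is P − t·n = (−74, 21, −94) − 4·(−22, 6, −3) = (14, −3, −82).

(14, -3, -82)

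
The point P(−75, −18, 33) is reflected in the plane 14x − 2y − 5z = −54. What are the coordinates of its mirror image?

With n = (14, −2, −5), the signed offset is (n·P − (-54))/|n|² = -1125/225 = -5.
P' = P − 2t·n = (−75, −18, 33) − (-10)·(14, −2, −5) = (65, −38, −17).

(65, -38, -17)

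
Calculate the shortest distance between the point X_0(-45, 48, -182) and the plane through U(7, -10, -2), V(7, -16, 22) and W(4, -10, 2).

4

UV = (0, -6, 24) and UW = (-3, 0, 4), so a normal is n = UV × UW = (-24, -72, -18).
d = |(-24)·(-45) + (-72)·48 + (-18)·(-182) − 588| / √(576 + 5184 + 324) = |312| / 78 = 4.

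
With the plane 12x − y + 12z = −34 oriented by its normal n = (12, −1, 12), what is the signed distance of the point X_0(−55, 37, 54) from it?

-15/17

n·X_0 − (-34) = -15.
|n| = 17, so the signed distance is -15/17.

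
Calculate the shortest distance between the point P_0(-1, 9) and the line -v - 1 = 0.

10

d = |0·(-1) + (-1)·9 − 1| / √(0 + 1) = |-10|/1 = 10.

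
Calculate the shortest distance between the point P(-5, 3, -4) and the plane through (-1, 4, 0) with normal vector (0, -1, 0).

The plane has equation n·(r − (-1, 4, 0)) = 0, i.e. n·r = -4.
d = |(-1)·3 − (-4)| / √(0 + 1 + 0) = |1| / 1 = 1.

1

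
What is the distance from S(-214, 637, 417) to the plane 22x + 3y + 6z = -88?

9

d = |22·(-214) + 3·637 + 6·417 − (-88)| / √(484 + 9 + 36) = |-207| / 23 = 9.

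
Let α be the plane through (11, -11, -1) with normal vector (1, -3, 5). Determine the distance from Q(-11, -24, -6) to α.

The plane has equation n·(r − (11, -11, -1)) = 0, i.e. n·r = 39.
d = |1·(-11) + (-3)·(-24) + 5·(-6) − 39| / √(1 + 9 + 25) = |-8| / √35 = 8√35/35.

8√35/35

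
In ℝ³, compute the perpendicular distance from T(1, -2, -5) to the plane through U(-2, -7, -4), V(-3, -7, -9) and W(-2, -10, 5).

UV = (-1, 0, -5) and UW = (0, -3, 9), so a normal is n = UV × UW = (-15, 9, 3).
Then n·(1, -2, -5) - (-45) = -3.
|n| = √(225 + 81 + 9) = 3√35, so the distance is |-3|/(3√35) = √35/35.

√35/35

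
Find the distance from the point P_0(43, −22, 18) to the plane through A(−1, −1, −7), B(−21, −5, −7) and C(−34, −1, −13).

AB = (−20, −4, 0) and AC = (−33, 0, −6), so a normal is n = AB × AC = (24, −120, −132).
Then n·(43, −22, 18) − 1020 = 276.
|n| = √(576 + 14400 + 17424) = 180, so the distance is |276|/180 = 23/15.

23/15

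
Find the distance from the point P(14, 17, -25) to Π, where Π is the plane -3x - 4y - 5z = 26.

11/(5√2)

d = |(-3)·14 + (-4)·17 + (-5)·(-25) − 26| / √(9 + 16 + 25) = |-11| / (5√2) = 11/(5√2).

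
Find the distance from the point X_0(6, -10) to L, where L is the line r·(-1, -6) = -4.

58/√37

d = |(-1)·6 + (-6)·(-10) − (-4)| / √(1 + 36) = |58|/√37 = 58/√37.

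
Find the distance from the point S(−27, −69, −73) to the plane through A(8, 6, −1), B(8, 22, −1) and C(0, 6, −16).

3

AB = (0, 16, 0) and AC = (−8, 0, −15), so a normal is n = AB × AC = (−240, 0, 128).
n = (−240, 0, 128); n·P − (-2048) = -816; |n| = 272; distance = 816/272 = 3.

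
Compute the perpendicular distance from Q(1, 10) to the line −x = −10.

9

d = |(-1)·1 + 0·10 − (-10)| / √(1 + 0) = |9|/1 = 9.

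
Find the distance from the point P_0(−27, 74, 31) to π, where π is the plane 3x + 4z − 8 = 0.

7

d = |3·(-27) + 4·31 − 8| / √(9 + 0 + 16) = |35| / 5 = 7.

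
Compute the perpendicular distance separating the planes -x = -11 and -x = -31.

Both planes have normal n = (-1, 0, 0), |n| = 1. Any point on the first plane is at distance |(-31) − (-11)|/|n| = 20/1 = 20 from the second.

20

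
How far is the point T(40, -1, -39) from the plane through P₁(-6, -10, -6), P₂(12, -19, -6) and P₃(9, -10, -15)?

P₁P₂ = (18, -9, 0) and P₁P₃ = (15, 0, -9), so a normal is n = P₁P₂ × P₁P₃ = (81, 162, 135).
Then n·(40, -1, -39) - (-2916) = 729.
|n| = √(6561 + 26244 + 18225) = 27√70, so the distance is |729|/(27√70) = 27/√70.

27√70/70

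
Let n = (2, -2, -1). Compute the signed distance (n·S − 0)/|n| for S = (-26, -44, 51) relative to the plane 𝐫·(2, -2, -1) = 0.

-5

n·S − 0 = -15.
|n| = 3, so the signed distance is -15/3 = -5.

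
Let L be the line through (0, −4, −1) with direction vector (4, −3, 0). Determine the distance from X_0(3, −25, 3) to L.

Direction vector d = (4, −3, 0).
AP = (3, −21, 4), and AP × d = (12, 16, 75).
|AP × d|² = 6025 and |d|² = 25, so the distance is √(6025/25) = √241.

√241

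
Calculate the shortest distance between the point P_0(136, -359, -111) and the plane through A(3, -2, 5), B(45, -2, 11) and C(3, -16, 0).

7

AB = (42, 0, 6) and AC = (0, -14, -5), so a normal is n = AB × AC = (84, 210, -588).
Then n·(136, -359, -111) - (-3108) = 4410.
|n| = √(7056 + 44100 + 345744) = 630, so the distance is |4410|/630 = 7.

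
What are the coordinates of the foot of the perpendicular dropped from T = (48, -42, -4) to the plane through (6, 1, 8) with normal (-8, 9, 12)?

(24, -15, 32)

The perpendicular from T has direction n = (-8, 9, 12): r = (48, -42, -4) + λ(-8, 9, 12).
Substitute into the plane: n·(T + λn) = 57 gives -810 + 289λ = 57, so λ = 3.
Foot = (48, -42, -4) + 3·(-8, 9, 12) = (24, -15, 32).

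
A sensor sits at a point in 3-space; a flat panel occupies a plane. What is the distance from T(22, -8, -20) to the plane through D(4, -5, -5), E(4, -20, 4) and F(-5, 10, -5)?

DE = (0, -15, 9) and DF = (-9, 15, 0), so a normal is n = DE × DF = (-135, -81, -135).
n = (-135, -81, -135); n·P − 540 = -162; |n| = 27√59; distance = 162/(27√59) = 6√59/59.

6/√59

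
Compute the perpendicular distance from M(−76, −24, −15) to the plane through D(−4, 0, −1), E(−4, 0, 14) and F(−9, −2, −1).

24√29/29

DE = (0, 0, 15) and DF = (−5, −2, 0), so a normal is n = DE × DF = (30, −75, 0).
Then n·(−76, −24, −15) − (−120) = −360.
|n| = √(900 + 5625 + 0) = 15√29, so the distance is |-360|/(15√29) = 24√29/29.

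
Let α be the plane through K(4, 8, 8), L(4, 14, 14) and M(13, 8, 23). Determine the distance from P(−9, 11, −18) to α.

KL = (0, 6, 6) and KM = (9, 0, 15), so a normal is n = KL × KM = (90, 54, −54).
Then n·(−9, 11, −18) − 360 = 396.
|n| = √(8100 + 2916 + 2916) = 18√43, so the distance is |396|/(18√43) = 22/√43.

22/√43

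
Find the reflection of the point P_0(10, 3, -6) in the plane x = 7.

(4, 3, -6)

With n = (1, 0, 0), the signed offset is (n·P_0 − 7)/|n|² = 3/1 = 3.
P_0' = P_0 − 2t·n = (10, 3, -6) − 6·(1, 0, 0) = (4, 3, -6).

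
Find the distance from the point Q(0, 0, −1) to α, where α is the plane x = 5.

5

d = |1·0 − 5| / √(1 + 0 + 0) = |-5| / 1 = 5.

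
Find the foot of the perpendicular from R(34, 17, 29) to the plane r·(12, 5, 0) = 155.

(10, 7, 29)

n = (12, 5, 0), |n|² = 169, and n·R − 155 = 338.
t = 338/169 = 2, so the foot is R − t·n = (34, 17, 29) − 2·(12, 5, 0) = (10, 7, 29).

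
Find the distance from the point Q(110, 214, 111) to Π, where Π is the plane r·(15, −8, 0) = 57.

7

d = |15·110 + (-8)·214 − 57| / √(225 + 64 + 0) = |-119| / 17 = 7.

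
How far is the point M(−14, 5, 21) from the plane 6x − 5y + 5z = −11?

7/√86

n = (6, −5, 5); n·P − (-11) = 7; |n| = √86; distance = 7/√86 = 7√86/86.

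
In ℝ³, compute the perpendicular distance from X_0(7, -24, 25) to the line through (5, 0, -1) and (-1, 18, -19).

2√10

A direction vector is d = (-6, 18, -18).
AP = (2, -24, 26); AP·d = -912, |AP|² = 1256, |d|² = 684.
distance² = |AP|² − (AP·d)²/|d|² = 1256 − 831744/684 = 40, so the distance is 2√10.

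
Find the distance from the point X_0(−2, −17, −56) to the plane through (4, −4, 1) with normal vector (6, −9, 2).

3

The plane has equation n·(r − (4, −4, 1)) = 0, i.e. n·r = 62.
d = |6·(-2) + (-9)·(-17) + 2·(-56) − 62| / √(36 + 81 + 4) = |-33| / 11 = 3.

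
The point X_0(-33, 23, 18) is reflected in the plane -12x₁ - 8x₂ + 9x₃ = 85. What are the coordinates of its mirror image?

(-9, 39, 0)

With n = (-12, -8, 9), the signed offset is (n·X_0 − 85)/|n|² = 289/289 = 1.
X_0' = X_0 − 2t·n = (-33, 23, 18) − 2·(-12, -8, 9) = (-9, 39, 0).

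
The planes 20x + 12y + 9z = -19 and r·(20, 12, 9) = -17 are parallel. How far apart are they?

With common normal n = (20, 12, 9) (|n| = 25), the distance is |(-19) − (-17)|/|n| = 2/25.

2/25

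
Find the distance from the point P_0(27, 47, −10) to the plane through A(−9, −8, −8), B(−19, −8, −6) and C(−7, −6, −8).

AB = (−10, 0, 2) and AC = (2, 2, 0), so a normal is n = AB × AC = (−4, 4, −20).
d = |(-4)·27 + 4·47 + (-20)·(-10) − 164| / √(16 + 16 + 400) = |116| / (12√3) = 29/(3√3).

29√3/9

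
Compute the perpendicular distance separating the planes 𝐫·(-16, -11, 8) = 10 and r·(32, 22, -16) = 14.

Divide the second equation by -2 to match normals: -16x - 11y + 8z = -7.
Both planes have normal n = (-16, -11, 8), |n| = 21. Any point on the first plane is at distance |(-7) − 10|/|n| = 17/21 from the second.

17/21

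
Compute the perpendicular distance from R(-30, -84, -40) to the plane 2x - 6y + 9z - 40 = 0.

d = |2·(-30) + (-6)·(-84) + 9·(-40) − 40| / √(4 + 36 + 81) = |44| / 11 = 4.

4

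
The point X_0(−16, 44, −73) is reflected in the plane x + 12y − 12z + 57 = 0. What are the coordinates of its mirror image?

With n = (1, 12, −12), the signed offset is (n·X_0 − (-57))/|n|² = 1445/289 = 5.
X_0' = X_0 − 2t·n = (−16, 44, −73) − 10·(1, 12, −12) = (−26, −76, 47).

(-26, -76, 47)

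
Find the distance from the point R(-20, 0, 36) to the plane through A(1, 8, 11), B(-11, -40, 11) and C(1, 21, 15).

1

AB = (-12, -48, 0) and AC = (0, 13, 4), so a normal is n = AB × AC = (-192, 48, -156).
Then n·(-20, 0, 36) - (-1524) = -252.
|n| = √(36864 + 2304 + 24336) = 252, so the distance is |-252|/252 = 1.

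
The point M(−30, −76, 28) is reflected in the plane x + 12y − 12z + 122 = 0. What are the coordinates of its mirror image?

With n = (1, 12, −12), the signed offset is (n·M − (-122))/|n|² = -1156/289 = -4.
M' = M − 2t·n = (−30, −76, 28) − (-8)·(1, 12, −12) = (−22, 20, −68).

(-22, 20, -68)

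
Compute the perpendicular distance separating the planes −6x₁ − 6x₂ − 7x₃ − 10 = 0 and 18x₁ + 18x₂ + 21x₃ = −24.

Divide the second equation by -3 to match normals: −6x₁ − 6x₂ − 7x₃ = 8.
Both planes have normal n = (−6, −6, −7), |n| = 11. Any point on the first plane is at distance |8 − 10|/|n| = 2/11 from the second.

2/11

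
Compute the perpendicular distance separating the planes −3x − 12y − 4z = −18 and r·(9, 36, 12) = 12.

Divide the second equation by -3 to match normals: −3x − 12y − 4z = -4.
With common normal n = (−3, −12, −4) (|n| = 13), the distance is |(-18) − (-4)|/|n| = 14/13.

14/13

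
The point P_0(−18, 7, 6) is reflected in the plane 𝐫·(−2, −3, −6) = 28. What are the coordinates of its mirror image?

With n = (−2, −3, −6), the signed offset is (n·P_0 − 28)/|n|² = -49/49 = -1.
P_0' = P_0 − 2t·n = (−18, 7, 6) − (-2)·(−2, −3, −6) = (−22, 1, −6).

(-22, 1, -6)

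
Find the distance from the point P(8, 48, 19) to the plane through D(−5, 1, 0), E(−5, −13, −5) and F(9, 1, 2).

1/3

DE = (0, −14, −5) and DF = (14, 0, 2), so a normal is n = DE × DF = (−28, −70, 196).
Then n·(8, 48, 19) − 70 = 70.
|n| = √(784 + 4900 + 38416) = 210, so the distance is |70|/210 = 1/3.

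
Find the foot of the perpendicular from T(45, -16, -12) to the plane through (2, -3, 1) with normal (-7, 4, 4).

The perpendicular from T has direction n = (-7, 4, 4): r = (45, -16, -12) + μ(-7, 4, 4).
Substitute into the plane: n·(T + μn) = -22 gives -427 + 81μ = -22, so μ = 5.
Foot = (45, -16, -12) + 5·(-7, 4, 4) = (10, 4, 8).

(10, 4, 8)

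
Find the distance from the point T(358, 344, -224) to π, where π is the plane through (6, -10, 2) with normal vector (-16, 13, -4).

6

The plane has equation n·(r − (6, -10, 2)) = 0, i.e. n·r = -234.
d = |(-16)·358 + 13·344 + (-4)·(-224) − (-234)| / √(256 + 169 + 16) = |-126| / 21 = 6.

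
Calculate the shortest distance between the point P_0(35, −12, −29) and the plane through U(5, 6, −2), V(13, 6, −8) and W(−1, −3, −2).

UV = (8, 0, −6) and UW = (−6, −9, 0), so a normal is n = UV × UW = (−54, 36, −72).
n = (−54, 36, −72); n·P − 90 = -324; |n| = 18√29; distance = 324/(18√29) = 18/√29.

18√29/29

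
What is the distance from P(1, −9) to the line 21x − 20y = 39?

The normal to the line is n = (21, −20) with |n| = 29.
|n·P − 39| = |201 − 39| = 162, so the distance is 162/29.

162/29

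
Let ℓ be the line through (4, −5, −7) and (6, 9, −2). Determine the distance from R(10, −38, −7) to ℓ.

A direction vector is d = (2, 14, 5).
AP = (6, −33, 0); AP·d = -450, |AP|² = 1125, |d|² = 225.
distance² = |AP|² − (AP·d)²/|d|² = 1125 − 202500/225 = 225, so the distance is 15.

15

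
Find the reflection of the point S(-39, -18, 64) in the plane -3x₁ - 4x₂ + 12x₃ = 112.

n = (-3, -4, 12), |n|² = 169, n·S − 112 = 845, so t = 845/169 = 5.
Foot F = S − 5·n = (-24, 2, 4); the reflection is 2F − S = (-9, 22, -56).

(-9, 22, -56)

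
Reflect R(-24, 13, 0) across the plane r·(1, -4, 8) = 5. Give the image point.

With n = (1, -4, 8), the signed offset is (n·R − 5)/|n|² = -81/81 = -1.
R' = R − 2t·n = (-24, 13, 0) − (-2)·(1, -4, 8) = (-22, 5, 16).

(-22, 5, 16)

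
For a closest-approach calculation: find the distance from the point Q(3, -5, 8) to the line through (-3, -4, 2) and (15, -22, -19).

A direction vector is d = (18, -18, -21).
AP = (6, -1, 6), and AP × d = (129, 234, -90).
|AP × d|² = 79497 and |d|² = 1089, so the distance is √(79497/1089) = √73.

√73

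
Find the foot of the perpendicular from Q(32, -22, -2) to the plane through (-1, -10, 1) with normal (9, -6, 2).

(5, -4, -8)

The perpendicular from Q has direction n = (9, -6, 2): r = (32, -22, -2) + t(9, -6, 2).
Substitute into the plane: n·(Q + tn) = 53 gives 416 + 121t = 53, so t = -3.
Foot = (32, -22, -2) + (-3)·(9, -6, 2) = (5, -4, -8).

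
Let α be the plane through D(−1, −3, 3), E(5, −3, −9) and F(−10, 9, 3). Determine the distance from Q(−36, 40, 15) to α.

13√29/29

DE = (6, 0, −12) and DF = (−9, 12, 0), so a normal is n = DE × DF = (144, 108, 72).
d = |144·(-36) + 108·40 + 72·15 − (-252)| / √(20736 + 11664 + 5184) = |468| / (36√29) = 13/√29.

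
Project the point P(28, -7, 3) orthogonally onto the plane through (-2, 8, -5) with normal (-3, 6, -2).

(16, 17, -5)

n = (-3, 6, -2), |n|² = 49, and n·P − 64 = -196.
t = -196/49 = -4, so the foot is P − t·n = (28, -7, 3) − (-4)·(-3, 6, -2) = (16, 17, -5).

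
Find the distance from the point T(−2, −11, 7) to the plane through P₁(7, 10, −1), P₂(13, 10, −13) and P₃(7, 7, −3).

P₁P₂ = (6, 0, −12) and P₁P₃ = (0, −3, −2), so a normal is n = P₁P₂ × P₁P₃ = (−36, 12, −18).
Then n·(−2, −11, 7) − (−114) = −72.
|n| = √(1296 + 144 + 324) = 42, so the distance is |-72|/42 = 12/7.

12/7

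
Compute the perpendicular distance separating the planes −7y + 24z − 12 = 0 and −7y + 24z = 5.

7/25

With common normal n = (0, −7, 24) (|n| = 25), the distance is |12 − 5|/|n| = 7/25.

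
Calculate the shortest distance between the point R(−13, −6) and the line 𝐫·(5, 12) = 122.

259/13

d = |5·(-13) + 12·(-6) − 122| / √(25 + 144) = |-259|/13 = 259/13.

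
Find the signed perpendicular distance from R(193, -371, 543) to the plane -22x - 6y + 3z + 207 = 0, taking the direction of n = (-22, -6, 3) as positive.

n·R − (-207) = -184.
|n| = 23, so the signed distance is -184/23 = -8.

-8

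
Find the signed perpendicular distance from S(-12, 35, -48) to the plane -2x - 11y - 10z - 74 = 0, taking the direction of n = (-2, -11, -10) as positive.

3

n·S − 74 = 45.
|n| = 15, so the signed distance is 45/15 = 3.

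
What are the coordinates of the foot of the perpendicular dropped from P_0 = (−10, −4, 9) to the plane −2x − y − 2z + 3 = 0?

(-8, -3, 11)

n = (−2, −1, −2), |n|² = 9, and n·P_0 − (-3) = 9.
t = 9/9 = 1, so the foot is P_0 − t·n = (−10, −4, 9) − 1·(−2, −1, −2) = (−8, −3, 11).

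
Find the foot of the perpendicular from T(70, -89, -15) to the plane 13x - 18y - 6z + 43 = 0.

(5, 1, 15)

The perpendicular from T has direction n = (13, -18, -6): r = (70, -89, -15) + λ(13, -18, -6).
Substitute into the plane: n·(T + λn) = -43 gives 2602 + 529λ = -43, so λ = -5.
Foot = (70, -89, -15) + (-5)·(13, -18, -6) = (5, 1, 15).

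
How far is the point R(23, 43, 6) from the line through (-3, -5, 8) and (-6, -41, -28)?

2√457

A direction vector is d = (-3, -36, -36).
AP = (26, 48, -2), and AP × d = (-1800, 942, -792).
|AP × d|² = 4754628 and |d|² = 2601, so the distance is √(4754628/2601) = √1828 = 2√457.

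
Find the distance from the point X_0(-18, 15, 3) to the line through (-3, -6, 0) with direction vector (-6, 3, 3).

Direction vector d = (-6, 3, 3).
AP = (-15, 21, 3); AP·d = 162, |AP|² = 675, |d|² = 54.
distance² = |AP|² − (AP·d)²/|d|² = 675 − 26244/54 = 189, so the distance is 3√21.

3√21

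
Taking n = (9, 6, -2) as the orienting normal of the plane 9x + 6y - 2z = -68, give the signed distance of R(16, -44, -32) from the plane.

n·R − (-68) = 12.
|n| = 11, so the signed distance is 12/11.

12/11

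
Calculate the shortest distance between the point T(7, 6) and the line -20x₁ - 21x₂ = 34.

d = |(-20)·7 + (-21)·6 − 34| / √(400 + 441) = |-300|/29 = 300/29.

300/29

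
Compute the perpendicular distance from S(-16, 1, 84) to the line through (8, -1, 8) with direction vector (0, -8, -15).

2√433

Direction vector d = (0, -8, -15).
AP = (-24, 2, 76), and AP × d = (578, -360, 192).
|AP × d|² = 500548 and |d|² = 289, so the distance is √(500548/289) = √1732 = 2√433.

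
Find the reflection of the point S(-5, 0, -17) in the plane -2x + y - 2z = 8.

(11, -8, -1)

n = (-2, 1, -2), |n|² = 9, n·S − 8 = 36, so t = 36/9 = 4.
Foot F = S − 4·n = (3, -4, -9); the reflection is 2F − S = (11, -8, -1).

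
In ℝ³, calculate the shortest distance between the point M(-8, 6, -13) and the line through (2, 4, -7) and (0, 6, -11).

A direction vector is d = (-2, 2, -4).
AP = (-10, 2, -6), and AP × d = (4, -28, -16).
|AP × d|² = 1056 and |d|² = 24, so the distance is √(1056/24) = √44 = 2√11.

2√11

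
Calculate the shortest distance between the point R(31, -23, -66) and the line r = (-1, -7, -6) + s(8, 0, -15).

Direction vector d = (8, 0, -15).
AP = (32, -16, -60); AP·d = 1156, |AP|² = 4880, |d|² = 289.
distance² = |AP|² − (AP·d)²/|d|² = 4880 − 1336336/289 = 256, so the distance is 16.

16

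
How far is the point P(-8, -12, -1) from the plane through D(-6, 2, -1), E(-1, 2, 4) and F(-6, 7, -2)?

DE = (5, 0, 5) and DF = (0, 5, -1), so a normal is n = DE × DF = (-25, 5, 25).
n = (-25, 5, 25); n·P − 135 = -20; |n| = 5√51; distance = 20/(5√51) = 4√51/51.

4√51/51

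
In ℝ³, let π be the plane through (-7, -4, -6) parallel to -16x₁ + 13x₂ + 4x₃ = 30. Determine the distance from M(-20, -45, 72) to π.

Parallel planes share the normal n = (-16, 13, 4); since (-7, -4, -6) lies on the plane, its equation is -16x₁ + 13x₂ + 4x₃ = 36.
Then n·(-20, -45, 72) - 36 = -13.
|n| = √(256 + 169 + 16) = 21, so the distance is |-13|/21 = 13/21.

13/21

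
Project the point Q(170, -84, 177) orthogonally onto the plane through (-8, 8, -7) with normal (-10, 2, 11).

(518/3, -1268/15, 2611/15)

n = (-10, 2, 11), |n|² = 225, and n·Q − 19 = 60.
t = 60/225 = 4/15, so the foot is Q − t·n = (170, -84, 177) − (4/15)·(-10, 2, 11) = (518/3, -1268/15, 2611/15).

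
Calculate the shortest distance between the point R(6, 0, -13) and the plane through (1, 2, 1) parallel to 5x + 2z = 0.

Parallel planes share the normal n = (5, 0, 2); since (1, 2, 1) lies on the plane, its equation is 5x + 2z = 7.
d = |5·6 + 2·(-13) − 7| / √(25 + 0 + 4) = |-3| / √29 = 3/√29.

3√29/29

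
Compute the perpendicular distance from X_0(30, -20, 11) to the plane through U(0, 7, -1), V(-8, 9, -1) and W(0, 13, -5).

UV = (-8, 2, 0) and UW = (0, 6, -4), so a normal is n = UV × UW = (-8, -32, -48).
n = (-8, -32, -48); n·P − (-176) = 48; |n| = 8√53; distance = 48/(8√53) = 6√53/53.

6√53/53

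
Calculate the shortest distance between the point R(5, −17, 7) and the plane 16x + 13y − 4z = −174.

Normal vector n = (16, 13, −4), and n·(5, −17, 7) − (−174) = 5.
|n| = √(256 + 169 + 16) = 21, so the distance is |5|/21 = 5/21.

5/21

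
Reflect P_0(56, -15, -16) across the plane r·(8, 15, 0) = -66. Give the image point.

With n = (8, 15, 0), the signed offset is (n·P_0 − (-66))/|n|² = 289/289 = 1.
P_0' = P_0 − 2t·n = (56, -15, -16) − 2·(8, 15, 0) = (40, -45, -16).

(40, -45, -16)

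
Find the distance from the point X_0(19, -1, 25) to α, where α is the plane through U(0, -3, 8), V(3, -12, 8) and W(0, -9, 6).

8√19/19

UV = (3, -9, 0) and UW = (0, -6, -2), so a normal is n = UV × UW = (18, 6, -18).
d = |18·19 + 6·(-1) + (-18)·25 − (-162)| / √(324 + 36 + 324) = |48| / (6√19) = 8√19/19.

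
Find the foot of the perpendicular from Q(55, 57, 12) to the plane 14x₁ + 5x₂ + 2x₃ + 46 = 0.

(-15, 32, 2)

The perpendicular from Q has direction n = (14, 5, 2): r = (55, 57, 12) + μ(14, 5, 2).
Substitute into the plane: n·(Q + μn) = -46 gives 1079 + 225μ = -46, so μ = -5.
Foot = (55, 57, 12) + (-5)·(14, 5, 2) = (−15, 32, 2).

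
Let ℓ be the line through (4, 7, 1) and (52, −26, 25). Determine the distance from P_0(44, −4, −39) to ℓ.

24√5

A direction vector is d = (48, −33, 24).
AP = (40, −11, −40); AP·d = 1323, |AP|² = 3321, |d|² = 3969.
distance² = |AP|² − (AP·d)²/|d|² = 3321 − 1750329/3969 = 2880, so the distance is 24√5.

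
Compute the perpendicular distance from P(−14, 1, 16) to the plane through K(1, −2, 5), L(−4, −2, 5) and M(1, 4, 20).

KL = (−5, 0, 0) and KM = (0, 6, 15), so a normal is n = KL × KM = (0, 75, −30).
n = (0, 75, −30); n·P − (-300) = -105; |n| = 15√29; distance = 105/(15√29) = 7/√29.

7/√29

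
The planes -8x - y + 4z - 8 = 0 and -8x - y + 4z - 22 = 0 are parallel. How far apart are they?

Both planes have normal n = (-8, -1, 4), |n| = 9. Any point on the first plane is at distance |22 − 8|/|n| = 14/9 from the second.

14/9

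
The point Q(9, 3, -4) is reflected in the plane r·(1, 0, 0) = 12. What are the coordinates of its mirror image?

(15, 3, -4)

n = (1, 0, 0), |n|² = 1, n·Q − 12 = -3, so t = -3/1 = -3.
Foot F = Q − (-3)·n = (12, 3, -4); the reflection is 2F − Q = (15, 3, -4).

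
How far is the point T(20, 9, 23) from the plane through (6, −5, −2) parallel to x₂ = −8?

14

Parallel planes share the normal n = (0, 1, 0); since (6, −5, −2) lies on the plane, its equation is x₂ = -5.
Then n·(20, 9, 23) − (−5) = 14.
|n| = √(0 + 1 + 0) = 1, so the distance is |14|/1 = 14.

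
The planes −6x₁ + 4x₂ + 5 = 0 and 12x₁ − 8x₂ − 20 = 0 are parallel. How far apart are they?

Divide the second equation by -2 to match normals: −6x₁ + 4x₂ = -10.
Both planes have normal n = (−6, 4, 0), |n| = 2√13. Any point on the first plane is at distance |(-10) − (-5)|/|n| = 5/(2√13) = 5√13/26 from the second.

5/(2√13)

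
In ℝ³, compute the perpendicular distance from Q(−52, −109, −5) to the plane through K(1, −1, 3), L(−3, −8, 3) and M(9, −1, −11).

29/9

KL = (−4, −7, 0) and KM = (8, 0, −14), so a normal is n = KL × KM = (98, −56, 56).
n = (98, −56, 56); n·P − 322 = 406; |n| = 126; distance = 406/126 = 29/9.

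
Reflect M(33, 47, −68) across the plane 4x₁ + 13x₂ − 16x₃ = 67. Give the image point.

n = (4, 13, −16), |n|² = 441, n·M − 67 = 1764, so t = 1764/441 = 4.
Foot F = M − 4·n = (17, −5, −4); the reflection is 2F − M = (1, −57, 60).

(1, -57, 60)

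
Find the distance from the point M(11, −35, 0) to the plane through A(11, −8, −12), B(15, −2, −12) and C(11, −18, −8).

3√38/19

AB = (4, 6, 0) and AC = (0, −10, 4), so a normal is n = AB × AC = (24, −16, −40).
d = |24·11 + (-16)·(-35) + (-40)·0 − 872| / √(576 + 256 + 1600) = |-48| / (8√38) = 6/√38.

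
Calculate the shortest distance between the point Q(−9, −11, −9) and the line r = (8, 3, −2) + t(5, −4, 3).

Direction vector d = (5, −4, 3).
AP = (−17, −14, −7); AP·d = -50, |AP|² = 534, |d|² = 50.
distance² = |AP|² − (AP·d)²/|d|² = 534 − 2500/50 = 484, so the distance is 22.

22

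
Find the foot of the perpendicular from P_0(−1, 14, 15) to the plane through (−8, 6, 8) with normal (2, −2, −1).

n = (2, −2, −1), |n|² = 9, and n·P_0 − (-36) = -9.
t = -9/9 = -1, so the foot is P_0 − t·n = (−1, 14, 15) − (-1)·(2, −2, −1) = (1, 12, 14).

(1, 12, 14)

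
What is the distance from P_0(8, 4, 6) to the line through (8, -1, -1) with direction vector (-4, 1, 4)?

√41

Direction vector d = (-4, 1, 4).
AP = (0, 5, 7), and AP × d = (13, -28, 20).
|AP × d|² = 1353 and |d|² = 33, so the distance is √(1353/33) = √41.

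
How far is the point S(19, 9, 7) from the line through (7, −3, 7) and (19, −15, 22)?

A direction vector is d = (12, −12, 15).
AP = (12, 12, 0); AP·d = 0, |AP|² = 288, |d|² = 513.
distance² = |AP|² − (AP·d)²/|d|² = 288 − 0/513 = 288, so the distance is 12√2.

12√2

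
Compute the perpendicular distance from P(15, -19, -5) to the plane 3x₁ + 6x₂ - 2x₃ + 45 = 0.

2

d = |3·15 + 6·(-19) + (-2)·(-5) − (-45)| / √(9 + 36 + 4) = |-14| / 7 = 2.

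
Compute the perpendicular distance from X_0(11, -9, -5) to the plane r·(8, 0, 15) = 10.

3/17

d = |8·11 + 15·(-5) − 10| / √(64 + 0 + 225) = |3| / 17 = 3/17.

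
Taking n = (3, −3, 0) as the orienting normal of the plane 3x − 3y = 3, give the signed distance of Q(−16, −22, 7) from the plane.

5√2/2

n·Q − 3 = 15.
|n| = 3√2, so the signed distance is 5√2/2.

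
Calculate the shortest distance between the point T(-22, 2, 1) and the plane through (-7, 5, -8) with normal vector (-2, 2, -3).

3/√17

The plane has equation n·(r − (-7, 5, -8)) = 0, i.e. n·r = 48.
Then n·(-22, 2, 1) - 48 = -3.
|n| = √(4 + 4 + 9) = √17, so the distance is |-3|/√17 = 3√17/17.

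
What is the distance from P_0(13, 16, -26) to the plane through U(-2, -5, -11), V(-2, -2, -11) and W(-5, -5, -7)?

UV = (0, 3, 0) and UW = (-3, 0, 4), so a normal is n = UV × UW = (12, 0, 9).
Then n·(13, 16, -26) - (-123) = 45.
|n| = √(144 + 0 + 81) = 15, so the distance is |45|/15 = 3.

3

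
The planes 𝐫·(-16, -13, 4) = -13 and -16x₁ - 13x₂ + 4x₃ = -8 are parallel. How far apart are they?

5/21

With common normal n = (-16, -13, 4) (|n| = 21), the distance is |(-13) − (-8)|/|n| = 5/21.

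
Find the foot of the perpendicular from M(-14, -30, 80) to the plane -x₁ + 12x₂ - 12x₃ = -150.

(-18, 18, 32)

The perpendicular from M has direction n = (-1, 12, -12): r = (-14, -30, 80) + t(-1, 12, -12).
Substitute into the plane: n·(M + tn) = -150 gives -1306 + 289t = -150, so t = 4.
Foot = (-14, -30, 80) + 4·(-1, 12, -12) = (-18, 18, 32).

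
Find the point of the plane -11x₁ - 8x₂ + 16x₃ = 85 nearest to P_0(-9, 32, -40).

(-31, 16, -8)

n = (-11, -8, 16), |n|² = 441, and n·P_0 − 85 = -882.
t = -882/441 = -2, so the foot is P_0 − t·n = (-9, 32, -40) − (-2)·(-11, -8, 16) = (-31, 16, -8).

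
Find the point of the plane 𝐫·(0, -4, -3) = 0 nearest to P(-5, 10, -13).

n = (0, -4, -3), |n|² = 25, and n·P − 0 = -1.
t = -1/25, so the foot is P − t·n = (-5, 10, -13) − (-1/25)·(0, -4, -3) = (-5, 246/25, -328/25).

(-5, 246/25, -328/25)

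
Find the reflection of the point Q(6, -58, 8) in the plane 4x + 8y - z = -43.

(46, 22, -2)

n = (4, 8, -1), |n|² = 81, n·Q − (-43) = -405, so t = -405/81 = -5.
Foot F = Q − (-5)·n = (26, -18, 3); the reflection is 2F − Q = (46, 22, -2).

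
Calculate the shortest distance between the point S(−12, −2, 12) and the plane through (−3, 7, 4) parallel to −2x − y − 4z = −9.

5/√21

Parallel planes share the normal n = (−2, −1, −4); since (−3, 7, 4) lies on the plane, its equation is −2x − y − 4z = -17.
d = |(-2)·(-12) + (-1)·(-2) + (-4)·12 − (-17)| / √(4 + 1 + 16) = |-5| / √21 = 5√21/21.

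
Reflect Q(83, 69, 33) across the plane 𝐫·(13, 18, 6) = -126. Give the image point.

(-47, -111, -27)

n = (13, 18, 6), |n|² = 529, n·Q − (-126) = 2645, so t = 2645/529 = 5.
Foot F = Q − 5·n = (18, -21, 3); the reflection is 2F − Q = (-47, -111, -27).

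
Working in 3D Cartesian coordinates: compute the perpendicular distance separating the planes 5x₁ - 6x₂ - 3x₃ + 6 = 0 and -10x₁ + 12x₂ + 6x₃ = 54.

Divide the second equation by -2 to match normals: 5x₁ - 6x₂ - 3x₃ = -27.
Both planes have normal n = (5, -6, -3), |n| = √70. Any point on the first plane is at distance |(-27) − (-6)|/|n| = 21/√70 = 3√70/10 from the second.

21/√70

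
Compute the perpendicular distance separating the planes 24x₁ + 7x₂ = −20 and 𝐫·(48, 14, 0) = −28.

6/25

Divide the second equation by 2 to match normals: 24x₁ + 7x₂ = -14.
With common normal n = (24, 7, 0) (|n| = 25), the distance is |(-20) − (-14)|/|n| = 6/25.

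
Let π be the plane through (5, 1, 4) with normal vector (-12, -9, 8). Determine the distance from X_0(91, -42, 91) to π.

3

The plane has equation n·(r − (5, 1, 4)) = 0, i.e. n·r = -37.
Then n·(91, -42, 91) - (-37) = 51.
|n| = √(144 + 81 + 64) = 17, so the distance is |51|/17 = 3.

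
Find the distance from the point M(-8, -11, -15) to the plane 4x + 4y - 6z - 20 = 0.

d = |4·(-8) + 4·(-11) + (-6)·(-15) − 20| / √(16 + 16 + 36) = |-6| / (2√17) = 3√17/17.

3/√17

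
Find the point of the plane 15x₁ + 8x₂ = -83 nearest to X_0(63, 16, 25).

(3, -16, 25)

n = (15, 8, 0), |n|² = 289, and n·X_0 − (-83) = 1156.
t = 1156/289 = 4, so the foot is X_0 − t·n = (63, 16, 25) − 4·(15, 8, 0) = (3, -16, 25).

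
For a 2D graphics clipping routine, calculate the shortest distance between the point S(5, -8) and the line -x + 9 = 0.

The normal to the line is n = (-1, 0) with |n| = 1.
|n·S − (-9)| = |-5 − (-9)| = 4, so the distance is 4/1 = 4.

4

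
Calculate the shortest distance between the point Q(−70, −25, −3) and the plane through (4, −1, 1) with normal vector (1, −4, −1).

13√2/3

The plane has equation n·(r − (4, −1, 1)) = 0, i.e. n·r = 7.
Then n·(−70, −25, −3) − 7 = 26.
|n| = √(1 + 16 + 1) = 3√2, so the distance is |26|/(3√2) = 13√2/3.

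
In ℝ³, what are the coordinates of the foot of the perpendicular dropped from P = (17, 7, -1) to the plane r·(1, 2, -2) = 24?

The perpendicular from P has direction n = (1, 2, -2): r = (17, 7, -1) + λ(1, 2, -2).
Substitute into the plane: n·(P + λn) = 24 gives 33 + 9λ = 24, so λ = -1.
Foot = (17, 7, -1) + (-1)·(1, 2, -2) = (16, 5, 1).

(16, 5, 1)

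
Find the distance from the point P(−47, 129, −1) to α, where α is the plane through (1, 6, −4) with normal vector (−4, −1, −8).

5

The plane has equation n·(r − (1, 6, −4)) = 0, i.e. n·r = 22.
Then n·(−47, 129, −1) − 22 = 45.
|n| = √(16 + 1 + 64) = 9, so the distance is |45|/9 = 5.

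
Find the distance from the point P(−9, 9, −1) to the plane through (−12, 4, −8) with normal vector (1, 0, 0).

The plane has equation n·(r − (−12, 4, −8)) = 0, i.e. n·r = -12.
d = |1·(-9) − (-12)| / √(1 + 0 + 0) = |3| / 1 = 3.

3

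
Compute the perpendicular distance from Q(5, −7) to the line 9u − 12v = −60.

63/5

d = |9·5 + (-12)·(-7) − (-60)| / √(81 + 144) = |189|/15 = 63/5.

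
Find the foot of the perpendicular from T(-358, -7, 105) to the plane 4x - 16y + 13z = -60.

The perpendicular from T has direction n = (4, -16, 13): r = (-358, -7, 105) + t(4, -16, 13).
Substitute into the plane: n·(T + tn) = -60 gives 45 + 441t = -60, so t = -5/21.
Foot = (-358, -7, 105) + (-5/21)·(4, -16, 13) = (-7538/21, -67/21, 2140/21).

(-7538/21, -67/21, 2140/21)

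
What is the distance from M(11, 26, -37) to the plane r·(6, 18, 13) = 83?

d = |6·11 + 18·26 + 13·(-37) − 83| / √(36 + 324 + 169) = |-30| / 23 = 30/23.

30/23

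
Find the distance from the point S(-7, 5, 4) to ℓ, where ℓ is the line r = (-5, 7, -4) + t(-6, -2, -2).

6√2

Direction vector d = (-6, -2, -2).
AP = (-2, -2, 8), and AP × d = (20, -52, -8).
|AP × d|² = 3168 and |d|² = 44, so the distance is √(3168/44) = √72 = 6√2.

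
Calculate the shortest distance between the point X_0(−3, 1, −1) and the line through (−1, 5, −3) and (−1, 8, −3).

2√2

A direction vector is d = (0, 3, 0).
AP = (−2, −4, 2), and AP × d = (−6, 0, −6).
|AP × d|² = 72 and |d|² = 9, so the distance is √(72/9) = √8 = 2√2.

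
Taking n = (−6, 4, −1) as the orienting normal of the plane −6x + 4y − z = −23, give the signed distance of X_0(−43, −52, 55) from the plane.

n·X_0 − (-23) = 18.
|n| = √53, so the signed distance is 18√53/53.

18√53/53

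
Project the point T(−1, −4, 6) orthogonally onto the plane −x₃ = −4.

The perpendicular from T has direction n = (0, 0, −1): r = (−1, −4, 6) + μ(0, 0, −1).
Substitute into the plane: n·(T + μn) = -4 gives -6 + 1μ = -4, so μ = 2.
Foot = (−1, −4, 6) + 2·(0, 0, −1) = (−1, −4, 4).

(-1, -4, 4)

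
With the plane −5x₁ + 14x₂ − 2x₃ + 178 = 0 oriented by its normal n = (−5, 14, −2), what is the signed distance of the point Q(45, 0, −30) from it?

n·Q − (-178) = 13.
|n| = 15, so the signed distance is 13/15.

13/15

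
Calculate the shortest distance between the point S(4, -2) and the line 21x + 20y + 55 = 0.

d = |21·4 + 20·(-2) − (-55)| / √(441 + 400) = |99|/29 = 99/29.

99/29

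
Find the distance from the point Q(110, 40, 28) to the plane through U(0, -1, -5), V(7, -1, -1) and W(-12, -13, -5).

5

UV = (7, 0, 4) and UW = (-12, -12, 0), so a normal is n = UV × UW = (48, -48, -84).
Then n·(110, 40, 28) - 468 = 540.
|n| = √(2304 + 2304 + 7056) = 108, so the distance is |540|/108 = 5.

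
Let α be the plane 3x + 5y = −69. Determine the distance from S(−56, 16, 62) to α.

19/√34

Normal vector n = (3, 5, 0), and n·(−56, 16, 62) − (−69) = −19.
|n| = √(9 + 25 + 0) = √34, so the distance is |-19|/√34 = 19√34/34.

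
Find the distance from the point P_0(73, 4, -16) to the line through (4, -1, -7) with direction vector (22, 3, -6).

Direction vector d = (22, 3, -6).
AP = (69, 5, -9); AP·d = 1587, |AP|² = 4867, |d|² = 529.
distance² = |AP|² − (AP·d)²/|d|² = 4867 − 2518569/529 = 106, so the distance is √106.

√106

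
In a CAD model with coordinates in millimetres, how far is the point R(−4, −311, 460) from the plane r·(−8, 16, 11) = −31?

Normal vector n = (−8, 16, 11), and n·(−4, −311, 460) − (−31) = 147.
|n| = √(64 + 256 + 121) = 21, so the distance is |147|/21 = 7.

7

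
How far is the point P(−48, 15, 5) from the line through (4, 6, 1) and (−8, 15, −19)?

A direction vector is d = (−12, 9, −20).
AP = (−52, 9, 4), and AP × d = (−216, −1088, −360).
|AP × d|² = 1360000 and |d|² = 625, so the distance is √(1360000/625) = √2176 = 8√34.

8√34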